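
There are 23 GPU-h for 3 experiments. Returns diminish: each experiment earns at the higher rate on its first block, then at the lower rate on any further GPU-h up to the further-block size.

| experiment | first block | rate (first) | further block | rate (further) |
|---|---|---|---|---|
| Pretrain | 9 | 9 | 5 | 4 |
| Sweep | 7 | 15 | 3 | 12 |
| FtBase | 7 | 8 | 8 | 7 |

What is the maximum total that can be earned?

Treat each block as its own option and order by rate: Sweep/tier1 15 > Sweep/tier2 12 > Pretrain/tier1 9 > FtBase/tier1 8 > FtBase/tier2 7 > Pretrain/tier2 4.
Sweep tier1 at 15: fill all 7 → 16 left.
Sweep tier2 at 12: fill all 3 → 13 left.
Pretrain tier1 at 9: fill all 9 → 4 left.
FtBase tier1 at 8: only 4 left, fill 4.
Total = 15×7 + 12×3 + 9×9 + 8×4 = 254.

254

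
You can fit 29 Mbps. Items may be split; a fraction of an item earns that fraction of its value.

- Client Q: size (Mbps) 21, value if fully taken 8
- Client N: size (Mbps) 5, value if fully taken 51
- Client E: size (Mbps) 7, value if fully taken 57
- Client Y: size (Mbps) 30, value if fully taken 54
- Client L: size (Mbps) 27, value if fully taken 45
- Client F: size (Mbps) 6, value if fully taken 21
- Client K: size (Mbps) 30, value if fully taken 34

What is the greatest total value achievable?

148.8

Sort by value density: Client N 51/5≈10.2, Client E 57/7≈8.14, Client F 21/6≈3.5, Client Y 54/30≈1.8, Client L 45/27≈1.67, Client K 34/30≈1.13, Client Q 8/21≈0.381.
Client N: take in full, 5 Mbps for value 51 — 24 left.
Client E: take in full, 7 Mbps for value 57 — 17 left.
Take all of Client F (6 Mbps, value 21) — 11 Mbps left.
Only 11 Mbps remain; take 11/30 of Client Y for value 54×11/30 = 19.8.
Total value = 148.8.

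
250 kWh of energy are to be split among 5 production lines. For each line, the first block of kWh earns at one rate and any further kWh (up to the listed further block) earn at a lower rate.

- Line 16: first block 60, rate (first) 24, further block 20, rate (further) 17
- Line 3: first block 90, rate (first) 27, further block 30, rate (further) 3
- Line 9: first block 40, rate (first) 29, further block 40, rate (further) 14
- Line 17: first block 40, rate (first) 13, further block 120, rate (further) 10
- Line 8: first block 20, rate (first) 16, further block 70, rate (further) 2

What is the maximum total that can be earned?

Treat each block as its own option and order by rate: Line 9/T1 29 > Line 3/T1 27 > Line 16/T1 24 > Line 16/T2 17 > Line 8/T1 16 > Line 9/T2 14 > Line 17/T1 13 > Line 17/T2 10 > Line 3/T2 3 > Line 8/T2 2.
Line 9/T1 (29): +40 — 210 left.
Line 3/T1 (27): +90 — 120 left.
Fill Line 16 T1 block (60 at 24) — 60 left.
Fill Line 16 T2 block (20 at 17) — 40 left.
Line 8 T1 at 16: fill all 20 — 20 left.
20 remain; put them into Line 9 T2 at 14.
Total = 29×40 + 27×90 + 24×60 + 17×20 + 16×20 + 14×20 = 5970.

5970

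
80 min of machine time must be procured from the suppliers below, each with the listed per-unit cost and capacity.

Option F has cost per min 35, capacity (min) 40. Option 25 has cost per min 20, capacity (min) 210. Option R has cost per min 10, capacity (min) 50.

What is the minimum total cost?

1100

Fill from the cheapest supplier first.
Option R (10): use full 50 — 30 min to go.
Option 25 (20): take the remaining 30 — done.
Option F: unused.
Cost = 50×10 + 30×20 = 1100.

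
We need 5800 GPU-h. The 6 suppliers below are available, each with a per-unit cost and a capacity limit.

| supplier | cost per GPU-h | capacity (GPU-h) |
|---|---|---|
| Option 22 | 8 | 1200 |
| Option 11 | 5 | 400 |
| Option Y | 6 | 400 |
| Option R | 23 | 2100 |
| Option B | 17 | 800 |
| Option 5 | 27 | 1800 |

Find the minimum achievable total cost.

Cheapest first:
Option 11 (5): use full 400 ; 5400 GPU-h to go.
Take 400 from Option Y at 6 ; need 5000 more.
Option 22 (8): use full 1200 ; 3800 GPU-h to go.
Take 800 from Option B at 17 ; need 3000 more.
Option R at 23: take all 2100 GPU-h ; 900 still needed.
Option 5 at 27: take 900 of its 1800 ; requirement met.
Cost = 400×5 + 400×6 + 1200×8 + 800×17 + 2100×23 + 900×27 = 100200.

100200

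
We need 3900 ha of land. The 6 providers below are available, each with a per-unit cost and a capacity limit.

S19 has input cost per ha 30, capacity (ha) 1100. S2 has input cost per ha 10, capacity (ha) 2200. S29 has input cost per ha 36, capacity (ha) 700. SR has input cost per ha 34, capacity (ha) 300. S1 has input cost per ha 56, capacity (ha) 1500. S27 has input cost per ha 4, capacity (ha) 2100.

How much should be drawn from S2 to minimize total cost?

Use providers in increasing cost order.
Take 2100 from S27 at 4 → need 1800 more.
S2 (10): take the remaining 1800 → done.
S19, SR, S29, S1: unused.

1800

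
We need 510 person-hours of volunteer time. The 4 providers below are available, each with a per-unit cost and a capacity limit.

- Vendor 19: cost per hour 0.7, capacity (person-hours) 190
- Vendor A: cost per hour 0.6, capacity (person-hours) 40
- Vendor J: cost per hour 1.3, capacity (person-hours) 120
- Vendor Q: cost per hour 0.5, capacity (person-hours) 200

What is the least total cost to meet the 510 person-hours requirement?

361

Cheapest first:
Take 200 from Vendor Q at 0.5 ; need 310 more.
Take 40 from Vendor A at 0.6 ; need 270 more.
Vendor 19 at 0.7: take all 190 person-hours ; 80 still needed.
Take 80 from Vendor J at 1.3 to finish.
Cost = 200×0.5 + 40×0.6 + 190×0.7 + 80×1.3 = 361.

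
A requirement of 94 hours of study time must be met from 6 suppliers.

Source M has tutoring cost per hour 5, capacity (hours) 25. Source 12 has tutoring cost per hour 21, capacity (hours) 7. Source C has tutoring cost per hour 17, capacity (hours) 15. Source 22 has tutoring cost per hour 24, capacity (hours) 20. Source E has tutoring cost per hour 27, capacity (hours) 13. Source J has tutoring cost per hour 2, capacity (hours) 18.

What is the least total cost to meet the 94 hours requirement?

Cheapest first:
Source J at 2: take all 18 hours — 76 still needed.
Source M at 5: take all 25 hours — 51 still needed.
Source C (17): use full 15 — 36 hours to go.
Source 12 (21): use full 7 — 29 hours to go.
Source 22 (24): use full 20 — 9 hours to go.
Take 9 from Source E at 27 to finish.
Cost = 18×2 + 25×5 + 15×17 + 7×21 + 20×24 + 9×27 = 1286.

1286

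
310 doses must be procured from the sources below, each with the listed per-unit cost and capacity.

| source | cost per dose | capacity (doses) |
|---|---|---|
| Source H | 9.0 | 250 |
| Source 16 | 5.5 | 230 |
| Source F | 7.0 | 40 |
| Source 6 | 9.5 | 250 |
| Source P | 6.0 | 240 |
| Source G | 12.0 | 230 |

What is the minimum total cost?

1745

Use sources in increasing cost order.
Source 16 (5.5): use full 230 ; 80 doses to go.
Source P (6.0): take the remaining 80 ; done.
Source F, Source H, Source 6, Source G: unused.
Cost = 230×5.5 + 80×6.0 = 1745.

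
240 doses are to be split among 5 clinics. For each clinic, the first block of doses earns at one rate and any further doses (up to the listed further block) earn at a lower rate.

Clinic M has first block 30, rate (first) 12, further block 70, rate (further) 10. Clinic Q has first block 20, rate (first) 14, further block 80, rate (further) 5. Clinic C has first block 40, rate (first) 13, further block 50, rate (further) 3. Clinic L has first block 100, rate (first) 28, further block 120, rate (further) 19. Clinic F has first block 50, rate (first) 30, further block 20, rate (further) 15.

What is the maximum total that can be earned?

Rank every tier by rate: Clinic F/first 30 > Clinic L/first 28 > Clinic L/second 19 > Clinic F/second 15 > Clinic Q/first 14 > Clinic C/first 13 > Clinic M/first 12 > Clinic M/second 10 > Clinic Q/second 5 > Clinic C/second 3.
Clinic F first at 30: fill all 50 → 190 left.
Fill Clinic L first block (100 at 28) → 90 left.
90 remain; put them into Clinic L second at 19.
Total = 30×50 + 28×100 + 19×90 = 6010.

6010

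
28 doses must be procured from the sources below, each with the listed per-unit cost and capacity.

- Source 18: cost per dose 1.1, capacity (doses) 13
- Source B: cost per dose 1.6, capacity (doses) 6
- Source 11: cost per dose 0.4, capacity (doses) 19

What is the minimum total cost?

Cheapest first:
Take 19 from Source 11 at 0.4 → need 9 more.
Source 18 at 1.1: take 9 of its 13 → requirement met.
Source B: unused.
Cost = 19×0.4 + 9×1.1 = 17.5.

17.5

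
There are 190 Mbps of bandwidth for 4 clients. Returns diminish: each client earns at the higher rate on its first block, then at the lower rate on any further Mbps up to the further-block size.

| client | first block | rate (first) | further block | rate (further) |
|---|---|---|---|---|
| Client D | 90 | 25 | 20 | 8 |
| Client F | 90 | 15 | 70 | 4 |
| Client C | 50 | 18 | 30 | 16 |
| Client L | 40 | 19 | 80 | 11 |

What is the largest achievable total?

Rank every tier by rate: Client D/T1 25 > Client L/T1 19 > Client C/T1 18 > Client C/T2 16 > Client F/T1 15 > Client L/T2 11 > Client D/T2 8 > Client F/T2 4.
Client D/T1 (25): +90 → 100 left.
Client L T1 at 19: fill all 40 → 60 left.
Client C T1 at 18: fill all 50 → 10 left.
10 remain; put them into Client C T2 at 16.
Total = 25×90 + 19×40 + 18×50 + 16×10 = 4070.

4070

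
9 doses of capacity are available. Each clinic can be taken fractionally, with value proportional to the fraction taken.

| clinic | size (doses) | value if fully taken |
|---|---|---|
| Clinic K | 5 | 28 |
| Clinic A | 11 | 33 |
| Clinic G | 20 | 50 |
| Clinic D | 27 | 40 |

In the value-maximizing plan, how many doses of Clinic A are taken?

Sort by value density: Clinic K 28/5≈5.6, Clinic A 33/11≈3, Clinic G 50/20≈2.5, Clinic D 40/27≈1.48.
Take all of Clinic K (5 doses, value 28) ; 4 doses left.
4 doses left: a 4/11 share of Clinic A gives 33×4/11 = 12.

4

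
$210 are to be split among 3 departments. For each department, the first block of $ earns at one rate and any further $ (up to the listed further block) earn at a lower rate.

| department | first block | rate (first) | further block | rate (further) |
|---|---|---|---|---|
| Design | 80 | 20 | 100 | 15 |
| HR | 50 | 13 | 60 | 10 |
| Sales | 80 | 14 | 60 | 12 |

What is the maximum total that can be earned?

3520

Treat each block as its own option and order by rate: Design/tier1 20 > Design/tier2 15 > Sales/tier1 14 > HR/tier1 13 > Sales/tier2 12 > HR/tier2 10.
Fill Design tier1 block (80 at 20) — 130 left.
Design/tier2 (15): +100 — 30 left.
Sales tier1 at 14: only 30 left, fill 30.
Total = 20×80 + 15×100 + 14×30 = 3520.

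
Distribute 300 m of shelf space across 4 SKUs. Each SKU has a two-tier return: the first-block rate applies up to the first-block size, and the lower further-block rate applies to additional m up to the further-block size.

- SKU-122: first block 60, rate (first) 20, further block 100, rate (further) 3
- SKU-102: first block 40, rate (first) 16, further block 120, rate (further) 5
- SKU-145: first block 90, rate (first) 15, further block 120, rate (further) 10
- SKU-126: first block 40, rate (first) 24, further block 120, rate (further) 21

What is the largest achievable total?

5920

Treat each block as its own option and order by rate: SKU-126/tier1 24 > SKU-126/tier2 21 > SKU-122/tier1 20 > SKU-102/tier1 16 > SKU-145/tier1 15 > SKU-145/tier2 10 > SKU-102/tier2 5 > SKU-122/tier2 3.
Fill SKU-126 tier1 block (40 at 24) → 260 left.
Fill SKU-126 tier2 block (120 at 21) → 140 left.
SKU-122/tier1 (20): +60 → 80 left.
SKU-102/tier1 (16): +40 → 40 left.
SKU-145 tier1 at 15: only 40 left, fill 40.
Total = 24×40 + 21×120 + 20×60 + 16×40 + 15×40 = 5920.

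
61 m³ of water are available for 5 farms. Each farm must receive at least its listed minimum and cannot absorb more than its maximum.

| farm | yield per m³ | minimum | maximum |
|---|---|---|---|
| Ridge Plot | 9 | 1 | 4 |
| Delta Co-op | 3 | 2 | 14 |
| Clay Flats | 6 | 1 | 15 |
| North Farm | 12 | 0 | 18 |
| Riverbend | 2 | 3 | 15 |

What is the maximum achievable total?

404

Meeting every minimum uses 1+2+1+0+3 = 7 m³, leaving 54.
Rank by yield per m³: North Farm 12 > Ridge Plot 9 > Clay Flats 6 > Delta Co-op 3 > Riverbend 2.
Give North Farm 18 more to hit its cap of 18 ; 36 left.
Ridge Plot takes 3 more to reach its cap of 4 ; 33 left.
Give Clay Flats 14 more to hit its cap of 15 ; 19 left.
Delta Co-op takes 12 more to reach its cap of 14 ; 7 left.
Riverbend has room for 12 more but only 7 remain, so it gets 10.
Total = 9×4 + 3×14 + 6×15 + 12×18 + 2×10 = 404.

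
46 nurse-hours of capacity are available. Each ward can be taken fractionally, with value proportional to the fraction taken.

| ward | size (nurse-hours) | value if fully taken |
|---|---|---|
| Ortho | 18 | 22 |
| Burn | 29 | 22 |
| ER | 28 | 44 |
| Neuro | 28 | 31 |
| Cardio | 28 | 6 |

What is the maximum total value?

Sort by value density: ER 44/28≈1.57, Ortho 22/18≈1.22, Neuro 31/28≈1.11, Burn 22/29≈0.759, Cardio 6/28≈0.214.
All 28 nurse-hours of ER fit (value 44) → 18 remain.
Ortho: take in full, 18 nurse-hours for value 22 → 0 left.
Total value = 66.

66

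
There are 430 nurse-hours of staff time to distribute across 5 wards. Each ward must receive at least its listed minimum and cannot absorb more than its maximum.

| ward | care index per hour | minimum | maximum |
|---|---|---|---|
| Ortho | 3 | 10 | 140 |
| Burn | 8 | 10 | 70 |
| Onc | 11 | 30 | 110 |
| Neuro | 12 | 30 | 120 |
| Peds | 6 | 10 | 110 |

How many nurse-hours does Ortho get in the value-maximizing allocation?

Meeting every minimum uses 10+10+30+30+10 = 90 nurse-hours, leaving 340.
Order the wards by care index per hour: Neuro 12 > Onc 11 > Burn 8 > Peds 6 > Ortho 3.
Give Neuro 90 more to hit its cap of 120 ; 250 left.
Onc takes 80 more to reach its cap of 110 ; 170 left.
Burn: +60 to 70 (cap) ; 110 left.
Peds: +100 to 110 (cap) ; 10 left.
Only 10 left; Ortho takes them to reach 20.

20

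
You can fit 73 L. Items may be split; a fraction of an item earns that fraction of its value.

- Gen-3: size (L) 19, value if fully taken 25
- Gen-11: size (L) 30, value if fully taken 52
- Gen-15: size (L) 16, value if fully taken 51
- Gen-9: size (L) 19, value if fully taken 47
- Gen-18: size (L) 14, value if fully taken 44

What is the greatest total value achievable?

183.6

Sort by value density: Gen-15 51/16≈3.19, Gen-18 44/14≈3.14, Gen-9 47/19≈2.47, Gen-11 52/30≈1.73, Gen-3 25/19≈1.32.
Take all of Gen-15 (16 L, value 51) ; 57 L left.
Gen-18: take in full, 14 L for value 44 ; 43 left.
All 19 L of Gen-9 fit (value 47) ; 24 remain.
Only 24 L remain; take 24/30 of Gen-11 for value 52×24/30 = 41.6.
Total value = 183.6.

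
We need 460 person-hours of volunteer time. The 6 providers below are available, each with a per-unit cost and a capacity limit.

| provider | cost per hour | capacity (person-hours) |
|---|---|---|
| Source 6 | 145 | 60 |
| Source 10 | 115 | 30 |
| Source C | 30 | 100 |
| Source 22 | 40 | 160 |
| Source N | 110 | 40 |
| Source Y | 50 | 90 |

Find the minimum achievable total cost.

Fill from the cheapest provider first.
Source C (30): use full 100 — 360 person-hours to go.
Source 22 (40): use full 160 — 200 person-hours to go.
Take 90 from Source Y at 50 — need 110 more.
Take 40 from Source N at 110 — need 70 more.
Take 30 from Source 10 at 115 — need 40 more.
Source 6 at 145: take 40 of its 60 — requirement met.
Cost = 100×30 + 160×40 + 90×50 + 40×110 + 30×115 + 40×145 = 27550.

27550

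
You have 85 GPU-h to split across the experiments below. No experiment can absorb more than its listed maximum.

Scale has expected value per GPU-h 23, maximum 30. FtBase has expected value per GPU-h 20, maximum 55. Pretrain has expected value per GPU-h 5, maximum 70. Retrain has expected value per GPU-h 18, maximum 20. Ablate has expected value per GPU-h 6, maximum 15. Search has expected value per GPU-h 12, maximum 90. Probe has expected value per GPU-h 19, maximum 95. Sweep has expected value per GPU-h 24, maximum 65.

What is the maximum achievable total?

2020

Order the experiments by expected value per GPU-h: Sweep 24 > Scale 23 > FtBase 20 > Probe 19 > Retrain 18 > Search 12 > Ablate 6 > Pretrain 5.
Sweep takes 65 to reach its cap of 65 → 20 left.
Scale: +20 (room for 30) → 20. Pool exhausted.
Total = 23×20 + 24×65 = 2020.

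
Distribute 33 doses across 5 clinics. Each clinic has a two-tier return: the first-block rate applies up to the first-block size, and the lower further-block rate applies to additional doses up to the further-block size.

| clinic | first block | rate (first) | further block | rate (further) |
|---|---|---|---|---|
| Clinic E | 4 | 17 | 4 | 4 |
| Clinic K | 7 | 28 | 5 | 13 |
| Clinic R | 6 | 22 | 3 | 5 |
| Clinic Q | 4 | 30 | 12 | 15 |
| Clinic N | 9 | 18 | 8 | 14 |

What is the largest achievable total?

Rank every tier by rate: Clinic Q/first 30 > Clinic K/first 28 > Clinic R/first 22 > Clinic N/first 18 > Clinic E/first 17 > Clinic Q/second 15 > Clinic N/second 14 > Clinic K/second 13 > Clinic R/second 5 > Clinic E/second 4.
Fill Clinic Q first block (4 at 30) → 29 left.
Clinic K first at 28: fill all 7 → 22 left.
Clinic R/first (22): +6 → 16 left.
Clinic N first at 18: fill all 9 → 7 left.
Clinic E first at 17: fill all 4 → 3 left.
Clinic Q/second: +3 of 12 at 15; pool empty.
Total = 30×4 + 28×7 + 22×6 + 18×9 + 17×4 + 15×3 = 723.

723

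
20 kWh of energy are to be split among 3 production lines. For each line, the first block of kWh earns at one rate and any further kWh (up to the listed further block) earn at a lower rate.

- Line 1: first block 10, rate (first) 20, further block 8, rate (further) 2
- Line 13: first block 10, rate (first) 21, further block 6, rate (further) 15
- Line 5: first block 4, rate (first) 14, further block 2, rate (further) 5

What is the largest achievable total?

Treat each block as its own option and order by rate: Line 13/tier1 21 > Line 1/tier1 20 > Line 13/tier2 15 > Line 5/tier1 14 > Line 5/tier2 5 > Line 1/tier2 2.
Line 13/tier1 (21): +10 → 10 left.
Fill Line 1 tier1 block (10 at 20) → 0 left.
Total = 21×10 + 20×10 = 410.

410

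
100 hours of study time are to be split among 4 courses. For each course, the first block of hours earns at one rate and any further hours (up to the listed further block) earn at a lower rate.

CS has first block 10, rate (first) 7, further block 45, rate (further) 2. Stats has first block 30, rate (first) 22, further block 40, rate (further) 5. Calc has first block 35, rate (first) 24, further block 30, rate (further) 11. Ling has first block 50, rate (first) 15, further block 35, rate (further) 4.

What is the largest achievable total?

2025

Treat each block as its own option and order by rate: Calc/T1 24 > Stats/T1 22 > Ling/T1 15 > Calc/T2 11 > CS/T1 7 > Stats/T2 5 > Ling/T2 4 > CS/T2 2.
Calc T1 at 24: fill all 35 ; 65 left.
Fill Stats T1 block (30 at 22) ; 35 left.
35 remain; put them into Ling T1 at 15.
Total = 24×35 + 22×30 + 15×35 = 2025.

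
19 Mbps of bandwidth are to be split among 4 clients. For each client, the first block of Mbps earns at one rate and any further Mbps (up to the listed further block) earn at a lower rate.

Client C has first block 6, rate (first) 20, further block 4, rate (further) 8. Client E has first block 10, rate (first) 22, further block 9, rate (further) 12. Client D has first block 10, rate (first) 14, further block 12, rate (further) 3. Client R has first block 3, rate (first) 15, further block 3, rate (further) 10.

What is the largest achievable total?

Order all 8 blocks by rate: Client E/first 22 > Client C/first 20 > Client R/first 15 > Client D/first 14 > Client E/second 12 > Client R/second 10 > Client C/second 8 > Client D/second 3.
Fill Client E first block (10 at 22) → 9 left.
Client C/first (20): +6 → 3 left.
Client R first at 15: fill all 3 → 0 left.
Total = 22×10 + 20×6 + 15×3 = 385.

385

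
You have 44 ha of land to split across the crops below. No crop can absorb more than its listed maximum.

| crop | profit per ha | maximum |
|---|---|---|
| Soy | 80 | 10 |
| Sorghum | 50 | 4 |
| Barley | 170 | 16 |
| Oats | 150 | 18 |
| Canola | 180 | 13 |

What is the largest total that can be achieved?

Rank by profit per ha: Canola 180 > Barley 170 > Oats 150 > Soy 80 > Sorghum 50.
Give Canola 13 to hit its cap of 13 — 31 left.
Barley: +16 to 16 (cap) — 15 left.
Oats: +15 (room for 18) → 15. Pool exhausted.
Total = 170×16 + 150×15 + 180×13 = 7310.

7310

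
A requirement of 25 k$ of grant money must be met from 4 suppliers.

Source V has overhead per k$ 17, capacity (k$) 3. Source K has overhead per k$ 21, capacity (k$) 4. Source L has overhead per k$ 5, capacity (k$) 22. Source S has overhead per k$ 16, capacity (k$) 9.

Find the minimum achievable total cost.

Use suppliers in increasing cost order.
Source L (5): use full 22 → 3 k$ to go.
Take 3 from Source S at 16 to finish.
Source V, Source K: unused.
Cost = 22×5 + 3×16 = 158.

158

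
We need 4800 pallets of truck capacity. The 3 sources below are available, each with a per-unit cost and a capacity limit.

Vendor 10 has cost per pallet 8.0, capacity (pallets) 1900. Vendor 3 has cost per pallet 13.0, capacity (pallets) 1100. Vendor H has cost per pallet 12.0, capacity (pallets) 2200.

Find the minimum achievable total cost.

50700

Use sources in increasing cost order.
Vendor 10 (8.0): use full 1900 → 2900 pallets to go.
Take 2200 from Vendor H at 12.0 → need 700 more.
Vendor 3 at 13.0: take 700 of its 1100 → requirement met.
Cost = 1900×8.0 + 2200×12.0 + 700×13.0 = 50700.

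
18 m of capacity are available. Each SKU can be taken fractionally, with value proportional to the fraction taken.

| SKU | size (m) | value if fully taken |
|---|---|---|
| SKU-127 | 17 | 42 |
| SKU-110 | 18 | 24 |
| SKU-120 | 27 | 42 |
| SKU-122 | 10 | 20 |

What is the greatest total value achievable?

Rank by value-to-size ratio: SKU-127 42/17≈2.47, SKU-122 20/10≈2, SKU-120 42/27≈1.56, SKU-110 24/18≈1.33.
Take all of SKU-127 (17 m, value 42) → 1 m left.
Fill the last 1 m with part of SKU-122: 1/10 of it earns 2.
Total value = 44.

44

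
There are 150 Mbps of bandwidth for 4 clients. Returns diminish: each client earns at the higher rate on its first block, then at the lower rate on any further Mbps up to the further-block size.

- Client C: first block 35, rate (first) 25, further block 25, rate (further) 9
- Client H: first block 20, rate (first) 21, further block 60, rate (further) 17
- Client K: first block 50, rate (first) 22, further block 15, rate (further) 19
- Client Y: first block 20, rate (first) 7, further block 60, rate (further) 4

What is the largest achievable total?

Treat each block as its own option and order by rate: Client C/T1 25 > Client K/T1 22 > Client H/T1 21 > Client K/T2 19 > Client H/T2 17 > Client C/T2 9 > Client Y/T1 7 > Client Y/T2 4.
Client C/T1 (25): +35 — 115 left.
Client K/T1 (22): +50 — 65 left.
Client H T1 at 21: fill all 20 — 45 left.
Fill Client K T2 block (15 at 19) — 30 left.
Client H T2 at 17: only 30 left, fill 30.
Total = 25×35 + 22×50 + 21×20 + 19×15 + 17×30 = 3190.

3190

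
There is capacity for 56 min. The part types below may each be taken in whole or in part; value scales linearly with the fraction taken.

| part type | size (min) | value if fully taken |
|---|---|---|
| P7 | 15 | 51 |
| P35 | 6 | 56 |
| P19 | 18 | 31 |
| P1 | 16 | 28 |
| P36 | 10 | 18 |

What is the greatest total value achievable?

Rank by value-to-size ratio: P35 56/6≈9.33, P7 51/15≈3.4, P36 18/10≈1.8, P1 28/16≈1.75, P19 31/18≈1.72.
Take all of P35 (6 min, value 56) ; 50 min left.
P7: take in full, 15 min for value 51 ; 35 left.
All 10 min of P36 fit (value 18) ; 25 remain.
Take all of P1 (16 min, value 28) ; 9 min left.
Fill the last 9 min with part of P19: 9/18 of it earns 15.5.
Total value = 168.5.

168.5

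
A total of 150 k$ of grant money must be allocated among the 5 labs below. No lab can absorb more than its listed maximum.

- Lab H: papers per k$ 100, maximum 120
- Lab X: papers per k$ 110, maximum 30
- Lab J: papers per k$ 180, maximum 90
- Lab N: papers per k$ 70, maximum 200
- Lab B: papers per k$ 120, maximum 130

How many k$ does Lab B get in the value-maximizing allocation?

Order the labs by papers per k$: Lab J 180 > Lab B 120 > Lab X 110 > Lab H 100 > Lab N 70.
Lab J takes 90 to reach its cap of 90 ; 60 left.
Only 60 left; Lab B takes them to reach 60.

60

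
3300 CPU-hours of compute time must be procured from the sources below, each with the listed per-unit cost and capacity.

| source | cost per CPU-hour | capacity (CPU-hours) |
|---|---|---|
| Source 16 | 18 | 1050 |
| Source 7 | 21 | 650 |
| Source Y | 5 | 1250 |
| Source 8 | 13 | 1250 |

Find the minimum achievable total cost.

36900

Use sources in increasing cost order.
Source Y at 5: take all 1250 CPU-hours → 2050 still needed.
Source 8 at 13: take all 1250 CPU-hours → 800 still needed.
Source 16 at 18: take 800 of its 1050 → requirement met.
Source 7: unused.
Cost = 1250×5 + 1250×13 + 800×18 = 36900.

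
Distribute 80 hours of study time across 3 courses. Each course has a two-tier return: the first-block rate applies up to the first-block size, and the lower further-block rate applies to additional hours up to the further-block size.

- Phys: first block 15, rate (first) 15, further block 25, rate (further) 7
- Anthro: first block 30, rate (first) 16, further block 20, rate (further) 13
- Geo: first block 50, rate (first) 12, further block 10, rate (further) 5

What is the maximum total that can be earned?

1145

Rank every tier by rate: Anthro/tier1 16 > Phys/tier1 15 > Anthro/tier2 13 > Geo/tier1 12 > Phys/tier2 7 > Geo/tier2 5.
Fill Anthro tier1 block (30 at 16) ; 50 left.
Phys tier1 at 15: fill all 15 ; 35 left.
Anthro tier2 at 13: fill all 20 ; 15 left.
Geo tier1 at 12: only 15 left, fill 15.
Total = 16×30 + 15×15 + 13×20 + 12×15 = 1145.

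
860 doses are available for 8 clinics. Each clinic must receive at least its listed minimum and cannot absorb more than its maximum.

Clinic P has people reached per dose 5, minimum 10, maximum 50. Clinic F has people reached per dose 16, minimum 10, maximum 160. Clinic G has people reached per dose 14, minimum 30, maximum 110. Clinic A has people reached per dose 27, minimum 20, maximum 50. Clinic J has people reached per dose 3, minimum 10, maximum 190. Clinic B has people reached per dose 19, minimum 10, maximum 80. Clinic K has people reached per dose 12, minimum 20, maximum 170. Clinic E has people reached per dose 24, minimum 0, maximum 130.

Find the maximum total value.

Meeting every minimum uses 10+10+30+20+10+10+20+0 = 110 doses, leaving 750.
Highest people reached per dose first: Clinic A 27 > Clinic E 24 > Clinic B 19 > Clinic F 16 > Clinic G 14 > Clinic K 12 > Clinic P 5 > Clinic J 3.
Clinic A takes 30 more to reach its cap of 50 ; 720 left.
Clinic E takes 130 more to reach its cap of 130 ; 590 left.
Clinic B: +70 to 80 (cap) ; 520 left.
Clinic F takes 150 more to reach its cap of 160 ; 370 left.
Clinic G takes 80 more to reach its cap of 110 ; 290 left.
Clinic K: +150 to 170 (cap) ; 140 left.
Give Clinic P 40 more to hit its cap of 50 ; 100 left.
Only 100 left; Clinic J takes them to reach 110.
Total = 5×50 + 16×160 + 14×110 + 27×50 + 3×110 + 19×80 + 12×170 + 24×130 = 12710.

12710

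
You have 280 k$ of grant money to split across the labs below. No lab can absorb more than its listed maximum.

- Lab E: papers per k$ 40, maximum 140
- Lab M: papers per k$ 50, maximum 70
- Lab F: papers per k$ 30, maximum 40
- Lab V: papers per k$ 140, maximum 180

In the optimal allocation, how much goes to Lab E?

30

Rank by papers per k$: Lab V 140 > Lab M 50 > Lab E 40 > Lab F 30.
Lab V: +180 to 180 (cap) — 100 left.
Lab M: +70 to 70 (cap) — 30 left.
Only 30 left; Lab E takes them to reach 30.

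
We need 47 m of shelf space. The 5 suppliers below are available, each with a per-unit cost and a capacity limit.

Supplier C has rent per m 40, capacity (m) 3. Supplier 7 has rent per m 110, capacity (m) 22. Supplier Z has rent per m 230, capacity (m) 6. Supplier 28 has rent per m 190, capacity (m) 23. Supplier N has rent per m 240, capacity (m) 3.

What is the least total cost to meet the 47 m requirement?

6720

Use suppliers in increasing cost order.
Supplier C (40): use full 3 — 44 m to go.
Take 22 from Supplier 7 at 110 — need 22 more.
Supplier 28 at 190: take 22 of its 23 — requirement met.
Supplier Z, Supplier N: unused.
Cost = 3×40 + 22×110 + 22×190 = 6720.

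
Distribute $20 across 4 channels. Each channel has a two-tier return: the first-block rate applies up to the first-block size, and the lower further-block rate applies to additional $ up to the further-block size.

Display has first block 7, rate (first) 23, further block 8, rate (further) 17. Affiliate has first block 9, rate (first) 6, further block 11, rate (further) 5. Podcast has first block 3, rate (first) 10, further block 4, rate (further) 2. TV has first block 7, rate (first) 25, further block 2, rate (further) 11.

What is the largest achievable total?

438

Rank every tier by rate: TV/first 25 > Display/first 23 > Display/second 17 > TV/second 11 > Podcast/first 10 > Affiliate/first 6 > Affiliate/second 5 > Podcast/second 2.
TV first at 25: fill all 7 → 13 left.
Display first at 23: fill all 7 → 6 left.
Display/second: +6 of 8 at 17; pool empty.
Total = 25×7 + 23×7 + 17×6 = 438.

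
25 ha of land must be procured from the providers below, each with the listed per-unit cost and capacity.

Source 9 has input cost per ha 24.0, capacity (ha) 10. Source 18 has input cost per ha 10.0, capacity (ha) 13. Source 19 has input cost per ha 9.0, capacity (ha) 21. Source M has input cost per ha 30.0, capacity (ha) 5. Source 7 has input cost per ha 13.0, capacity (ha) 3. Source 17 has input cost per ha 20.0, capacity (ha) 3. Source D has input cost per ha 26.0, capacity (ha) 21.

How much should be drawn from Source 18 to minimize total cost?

4

Fill from the cheapest provider first.
Take 21 from Source 19 at 9.0 ; need 4 more.
Source 18 (10.0): take the remaining 4 ; done.
Source 7, Source 17, Source 9, Source D, Source M: unused.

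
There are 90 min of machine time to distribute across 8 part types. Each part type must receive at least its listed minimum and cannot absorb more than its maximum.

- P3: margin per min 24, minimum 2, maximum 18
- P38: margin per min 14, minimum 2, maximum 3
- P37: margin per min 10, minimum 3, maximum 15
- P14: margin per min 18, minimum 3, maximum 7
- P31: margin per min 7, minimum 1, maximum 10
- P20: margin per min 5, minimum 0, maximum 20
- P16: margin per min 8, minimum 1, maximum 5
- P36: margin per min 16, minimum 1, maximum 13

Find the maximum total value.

1163

Meeting every minimum uses 2+2+3+3+1+0+1+1 = 13 min, leaving 77.
Rank by margin per min: P3 24 > P14 18 > P36 16 > P38 14 > P37 10 > P16 8 > P31 7 > P20 5.
P3: +16 to 18 (cap) ; 61 left.
P14 takes 4 more to reach its cap of 7 ; 57 left.
P36: +12 to 13 (cap) ; 45 left.
Give P38 1 more to hit its cap of 3 ; 44 left.
P37: +12 to 15 (cap) ; 32 left.
Give P16 4 more to hit its cap of 5 ; 28 left.
P31: +9 to 10 (cap) ; 19 left.
P20 has room for 20 more but only 19 remain, so it gets 19.
Total = 24×18 + 14×3 + 10×15 + 18×7 + 7×10 + 5×19 + 8×5 + 16×13 = 1163.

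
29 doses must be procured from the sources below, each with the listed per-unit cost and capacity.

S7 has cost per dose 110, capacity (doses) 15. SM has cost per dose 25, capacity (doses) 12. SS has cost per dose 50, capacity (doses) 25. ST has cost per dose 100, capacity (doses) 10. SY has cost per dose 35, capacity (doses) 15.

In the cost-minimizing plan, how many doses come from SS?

2

Use sources in increasing cost order.
Take 12 from SM at 25 ; need 17 more.
SY (35): use full 15 ; 2 doses to go.
Take 2 from SS at 50 to finish.
ST, S7: unused.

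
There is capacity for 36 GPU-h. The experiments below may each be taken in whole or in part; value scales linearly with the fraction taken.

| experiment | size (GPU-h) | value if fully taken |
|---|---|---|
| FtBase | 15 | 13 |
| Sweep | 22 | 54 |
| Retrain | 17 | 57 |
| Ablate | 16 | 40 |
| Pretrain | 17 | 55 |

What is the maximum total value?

117

Rank by value-to-size ratio: Retrain 57/17≈3.35, Pretrain 55/17≈3.24, Ablate 40/16≈2.5, Sweep 54/22≈2.45, FtBase 13/15≈0.867.
Take all of Retrain (17 GPU-h, value 57) ; 19 GPU-h left.
All 17 GPU-h of Pretrain fit (value 55) ; 2 remain.
Only 2 GPU-h remain; take 2/16 of Ablate for value 40×2/16 = 5.
Total value = 117.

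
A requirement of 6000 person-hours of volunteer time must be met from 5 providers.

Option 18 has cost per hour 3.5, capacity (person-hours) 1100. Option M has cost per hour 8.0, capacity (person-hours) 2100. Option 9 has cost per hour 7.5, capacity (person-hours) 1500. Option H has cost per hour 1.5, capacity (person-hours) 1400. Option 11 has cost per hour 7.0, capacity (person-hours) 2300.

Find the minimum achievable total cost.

31050

Fill from the cheapest provider first.
Option H (1.5): use full 1400 ; 4600 person-hours to go.
Take 1100 from Option 18 at 3.5 ; need 3500 more.
Option 11 (7.0): use full 2300 ; 1200 person-hours to go.
Take 1200 from Option 9 at 7.5 to finish.
Option M: unused.
Cost = 1400×1.5 + 1100×3.5 + 2300×7.0 + 1200×7.5 = 31050.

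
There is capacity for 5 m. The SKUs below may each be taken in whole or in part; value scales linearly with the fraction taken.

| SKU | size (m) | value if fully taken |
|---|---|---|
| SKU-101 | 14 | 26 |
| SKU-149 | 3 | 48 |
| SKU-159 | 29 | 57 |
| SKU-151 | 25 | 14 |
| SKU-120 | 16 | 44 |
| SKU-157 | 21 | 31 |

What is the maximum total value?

Sort by value density: SKU-149 48/3≈16, SKU-120 44/16≈2.75, SKU-159 57/29≈1.97, SKU-101 26/14≈1.86, SKU-157 31/21≈1.48, SKU-151 14/25≈0.56.
SKU-149: take in full, 3 m for value 48 → 2 left.
2 m left: a 2/16 share of SKU-120 gives 44×2/16 = 5.5.
Total value = 53.5.

53.5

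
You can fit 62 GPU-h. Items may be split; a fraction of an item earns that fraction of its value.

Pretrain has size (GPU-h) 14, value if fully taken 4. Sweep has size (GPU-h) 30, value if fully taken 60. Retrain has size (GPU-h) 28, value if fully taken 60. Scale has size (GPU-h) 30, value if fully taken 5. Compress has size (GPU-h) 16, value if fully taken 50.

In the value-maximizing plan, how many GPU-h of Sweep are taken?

Rank by value-to-size ratio: Compress 50/16≈3.12, Retrain 60/28≈2.14, Sweep 60/30≈2, Pretrain 4/14≈0.286, Scale 5/30≈0.167.
All 16 GPU-h of Compress fit (value 50) ; 46 remain.
Take all of Retrain (28 GPU-h, value 60) ; 18 GPU-h left.
Fill the last 18 GPU-h with part of Sweep: 18/30 of it earns 36.

18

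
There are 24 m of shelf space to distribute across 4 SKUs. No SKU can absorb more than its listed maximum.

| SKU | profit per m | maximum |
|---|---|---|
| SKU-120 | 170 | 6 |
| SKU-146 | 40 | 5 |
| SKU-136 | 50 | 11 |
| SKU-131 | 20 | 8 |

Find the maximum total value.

1810

Highest profit per m first: SKU-120 170 > SKU-136 50 > SKU-146 40 > SKU-131 20.
Give SKU-120 6 to hit its cap of 6 — 18 left.
Give SKU-136 11 to hit its cap of 11 — 7 left.
Give SKU-146 5 to hit its cap of 5 — 2 left.
SKU-131: +2 (room for 8) → 2. Pool exhausted.
Total = 170×6 + 40×5 + 50×11 + 20×2 = 1810.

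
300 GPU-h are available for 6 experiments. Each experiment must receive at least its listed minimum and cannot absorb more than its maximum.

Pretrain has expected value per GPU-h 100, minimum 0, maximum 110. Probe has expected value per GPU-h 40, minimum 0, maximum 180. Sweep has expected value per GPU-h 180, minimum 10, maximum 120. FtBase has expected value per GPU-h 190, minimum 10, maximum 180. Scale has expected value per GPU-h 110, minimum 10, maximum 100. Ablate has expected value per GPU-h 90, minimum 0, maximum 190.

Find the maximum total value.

55100

Meeting every minimum uses 0+0+10+10+10+0 = 30 GPU-h, leaving 270.
Highest expected value per GPU-h first: FtBase 190 > Sweep 180 > Scale 110 > Pretrain 100 > Ablate 90 > Probe 40.
FtBase takes 170 more to reach its cap of 180 ; 100 left.
Only 100 left; Sweep takes them to reach 110.
Total = 180×110 + 190×180 + 110×10 = 55100.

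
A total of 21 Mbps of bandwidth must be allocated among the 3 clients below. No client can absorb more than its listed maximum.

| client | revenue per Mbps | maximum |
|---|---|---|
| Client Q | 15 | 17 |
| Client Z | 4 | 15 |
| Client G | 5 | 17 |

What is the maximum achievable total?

Rank by revenue per Mbps: Client Q 15 > Client G 5 > Client Z 4.
Client Q: +17 to 17 (cap) → 4 left.
Only 4 left; Client G takes them to reach 4.
Total = 15×17 + 5×4 = 275.

275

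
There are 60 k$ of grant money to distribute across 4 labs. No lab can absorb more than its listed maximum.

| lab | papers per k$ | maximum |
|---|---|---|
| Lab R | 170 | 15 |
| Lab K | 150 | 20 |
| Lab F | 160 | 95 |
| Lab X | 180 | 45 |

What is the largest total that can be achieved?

Order the labs by papers per k$: Lab X 180 > Lab R 170 > Lab F 160 > Lab K 150.
Lab X: +45 to 45 (cap) → 15 left.
Give Lab R 15 to hit its cap of 15 → 0 left.
Total = 170×15 + 180×45 = 10650.

10650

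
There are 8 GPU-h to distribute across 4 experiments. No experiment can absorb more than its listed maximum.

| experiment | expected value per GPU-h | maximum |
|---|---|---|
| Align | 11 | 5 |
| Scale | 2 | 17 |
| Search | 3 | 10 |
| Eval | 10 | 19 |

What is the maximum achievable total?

Order the experiments by expected value per GPU-h: Align 11 > Eval 10 > Search 3 > Scale 2.
Align takes 5 to reach its cap of 5 — 3 left.
Eval: +3 (room for 19) → 3. Pool exhausted.
Total = 11×5 + 10×3 = 85.

85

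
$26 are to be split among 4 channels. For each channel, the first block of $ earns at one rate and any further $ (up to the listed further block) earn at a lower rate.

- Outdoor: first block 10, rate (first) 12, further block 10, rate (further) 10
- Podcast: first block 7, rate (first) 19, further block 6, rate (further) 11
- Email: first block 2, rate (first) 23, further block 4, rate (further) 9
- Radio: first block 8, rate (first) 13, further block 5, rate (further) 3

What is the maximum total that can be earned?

391

Order all 8 blocks by rate: Email/tier1 23 > Podcast/tier1 19 > Radio/tier1 13 > Outdoor/tier1 12 > Podcast/tier2 11 > Outdoor/tier2 10 > Email/tier2 9 > Radio/tier2 3.
Email/tier1 (23): +2 ; 24 left.
Fill Podcast tier1 block (7 at 19) ; 17 left.
Radio tier1 at 13: fill all 8 ; 9 left.
Outdoor tier1 at 12: only 9 left, fill 9.
Total = 23×2 + 19×7 + 13×8 + 12×9 = 391.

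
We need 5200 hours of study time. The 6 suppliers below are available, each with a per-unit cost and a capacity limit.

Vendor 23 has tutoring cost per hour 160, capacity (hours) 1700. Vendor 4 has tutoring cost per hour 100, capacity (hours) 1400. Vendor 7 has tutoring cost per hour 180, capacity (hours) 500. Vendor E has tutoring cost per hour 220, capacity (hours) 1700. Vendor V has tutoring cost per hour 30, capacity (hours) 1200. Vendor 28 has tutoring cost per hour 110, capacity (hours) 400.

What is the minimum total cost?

Cheapest first:
Vendor V at 30: take all 1200 hours — 4000 still needed.
Vendor 4 (100): use full 1400 — 2600 hours to go.
Vendor 28 (110): use full 400 — 2200 hours to go.
Vendor 23 at 160: take all 1700 hours — 500 still needed.
Take 500 from Vendor 7 at 180 — need 0 more.
Vendor E: unused.
Cost = 1200×30 + 1400×100 + 400×110 + 1700×160 + 500×180 = 582000.

582000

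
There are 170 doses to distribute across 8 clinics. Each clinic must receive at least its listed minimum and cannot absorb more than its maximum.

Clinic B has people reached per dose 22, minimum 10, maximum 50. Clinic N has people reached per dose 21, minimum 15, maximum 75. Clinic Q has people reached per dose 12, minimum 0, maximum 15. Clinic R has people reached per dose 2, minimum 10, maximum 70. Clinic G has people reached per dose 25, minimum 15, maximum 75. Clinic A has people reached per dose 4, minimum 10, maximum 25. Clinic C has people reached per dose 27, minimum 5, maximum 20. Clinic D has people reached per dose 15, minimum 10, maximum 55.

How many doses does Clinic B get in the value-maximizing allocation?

30

Meeting every minimum uses 10+15+0+10+15+10+5+10 = 75 doses, leaving 95.
Order the clinics by people reached per dose: Clinic C 27 > Clinic G 25 > Clinic B 22 > Clinic N 21 > Clinic D 15 > Clinic Q 12 > Clinic A 4 > Clinic R 2.
Give Clinic C 15 more to hit its cap of 20 → 80 left.
Clinic G takes 60 more to reach its cap of 75 → 20 left.
Only 20 left; Clinic B takes them to reach 30.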